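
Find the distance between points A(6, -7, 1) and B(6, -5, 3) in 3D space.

d = √[(x₂-x₁)² + (y₂-y₁)² + (z₂-z₁)²]
  = √[0² + 2² + 2²]
  = √[0 + 4 + 4]
  = √8
  ≈ 2.828

2.828


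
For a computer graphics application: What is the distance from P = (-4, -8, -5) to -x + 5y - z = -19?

distance = |a·x₀ + b·y₀ + c·z₀ - d| / √(a² + b² + c²)
  = |(-1)·(-4) + 5·(-8) + (-1)·(-5) - (-19)| / √((-1)² + 5² + (-1)²)
  = |4 - 40 + 5 + 19| / √(1 + 25 + 1)
  = |-12| / √27
  = 12 / 5.196
  ≈ 2.309

2.309


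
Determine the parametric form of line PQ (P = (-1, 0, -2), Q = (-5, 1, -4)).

Direction vector d = Q - P = (-5 + 1, 1 + 0, -4 + 2) = (-4, 1, -2)
Parametric form r = P + t·d:
x = -1 - 4t, y = 0 + t, z = -2 - 2t

x = -1 - 4t, y = 0 + t, z = -2 - 2t


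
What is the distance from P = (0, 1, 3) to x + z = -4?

distance = |a·x₀ + b·y₀ + c·z₀ - d| / √(a² + b² + c²)
  = |1·0 + 0·1 + 1·3 - (-4)| / √(1² + 0² + 1²)
  = |0 + 0 + 3 + 4| / √(1 + 0 + 1)
  = |7| / √2
  = 7 / 1.414
  ≈ 4.95

4.95


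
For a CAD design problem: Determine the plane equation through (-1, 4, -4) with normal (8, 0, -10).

The plane through P with normal n = (a, b, c) satisfies n·(r - P) = 0,
i.e. ax + by + cz = a·x₀ + b·y₀ + c·z₀.
d = 8·(-1) + 0·4 + (-10)·(-4)
  = -8 + 0 + 40
  = 32
Equation: 8x - 10z = 32

8x - 10z = 32


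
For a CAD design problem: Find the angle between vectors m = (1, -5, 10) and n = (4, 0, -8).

m·n = 1·4 + (-5)·0 + 10·(-8) = 4 + 0 - 80 = -76
|m| = √(1² + (-5)² + 10²) = √126 ≈ 11.22
|n| = √(4² + 0² + (-8)²) = √80 ≈ 8.944
cos θ = (m·n)/(|m||n|) = -76/(11.22·8.944) ≈ -0.757
θ = arccos(-0.757) ≈ 139.2°

139.2°


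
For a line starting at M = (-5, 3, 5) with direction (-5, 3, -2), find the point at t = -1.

P(t) = M + t·d
  = (-5 + (-5)·(-1), 3 + 3·(-1), 5 + (-2)·(-1))
  = (-5 + 5, 3 - 3, 5 + 2)
  = (0, 0, 7)

(0, 0, 7)


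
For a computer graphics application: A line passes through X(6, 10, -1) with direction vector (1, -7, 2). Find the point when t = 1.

P(t) = X + t·d
  = (6 + 1·1, 10 + (-7)·1, -1 + 2·1)
  = (6 + 1, 10 - 7, -1 + 2)
  = (7, 3, 1)

(7, 3, 1)


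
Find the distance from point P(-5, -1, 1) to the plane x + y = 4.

distance = |a·x₀ + b·y₀ + c·z₀ - d| / √(a² + b² + c²)
  = |1·(-5) + 1·(-1) + 0·1 - 4| / √(1² + 1² + 0²)
  = |-5 - 1 + 0 - 4| / √(1 + 1 + 0)
  = |-10| / √2
  = 10 / 1.414
  ≈ 7.071

7.071


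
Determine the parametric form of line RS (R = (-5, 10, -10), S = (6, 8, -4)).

Direction vector d = S - R = (6 + 5, 8 - 10, -4 + 10) = (11, -2, 6)
Parametric form r = R + t·d:
x = -5 + 11t, y = 10 - 2t, z = -10 + 6t

x = -5 + 11t, y = 10 - 2t, z = -10 + 6t


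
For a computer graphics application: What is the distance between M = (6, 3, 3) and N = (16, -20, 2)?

d = √[(x₂-x₁)² + (y₂-y₁)² + (z₂-z₁)²]
  = √[10² + (-23)² + (-1)²]
  = √[100 + 529 + 1]
  = √630
  ≈ 25.1

25.1


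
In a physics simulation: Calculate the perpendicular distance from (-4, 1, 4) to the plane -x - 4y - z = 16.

distance = |a·x₀ + b·y₀ + c·z₀ - d| / √(a² + b² + c²)
  = |(-1)·(-4) + (-4)·1 + (-1)·4 - 16| / √((-1)² + (-4)² + (-1)²)
  = |4 - 4 - 4 - 16| / √(1 + 16 + 1)
  = |-20| / √18
  = 20 / 4.243
  ≈ 4.714

4.714


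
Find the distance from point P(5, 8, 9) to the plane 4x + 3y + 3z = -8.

distance = |a·x₀ + b·y₀ + c·z₀ - d| / √(a² + b² + c²)
  = |4·5 + 3·8 + 3·9 - (-8)| / √(4² + 3² + 3²)
  = |20 + 24 + 27 + 8| / √(16 + 9 + 9)
  = |79| / √34
  = 79 / 5.831
  ≈ 13.55

13.55


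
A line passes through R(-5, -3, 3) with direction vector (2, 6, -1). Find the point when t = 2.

P(t) = R + t·d
  = (-5 + 2·2, -3 + 6·2, 3 + (-1)·2)
  = (-5 + 4, -3 + 12, 3 - 2)
  = (-1, 9, 1)

(-1, 9, 1)


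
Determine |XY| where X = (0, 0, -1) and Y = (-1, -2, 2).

d = √[(x₂-x₁)² + (y₂-y₁)² + (z₂-z₁)²]
  = √[(-1)² + (-2)² + 3²]
  = √[1 + 4 + 9]
  = √14
  ≈ 3.742

3.742


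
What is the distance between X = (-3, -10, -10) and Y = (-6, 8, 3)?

d = √[(x₂-x₁)² + (y₂-y₁)² + (z₂-z₁)²]
  = √[(-3)² + 18² + 13²]
  = √[9 + 324 + 169]
  = √502
  ≈ 22.41

22.41


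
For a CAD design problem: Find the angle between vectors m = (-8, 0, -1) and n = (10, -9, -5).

m·n = (-8)·10 + 0·(-9) + (-1)·(-5) = -80 + 0 + 5 = -75
|m| = √((-8)² + 0² + (-1)²) = √65 ≈ 8.062
|n| = √(10² + (-9)² + (-5)²) = √206 ≈ 14.35
cos θ = (m·n)/(|m||n|) = -75/(8.062·14.35) ≈ -0.6481
θ = arccos(-0.6481) ≈ 130.4°

130.4°


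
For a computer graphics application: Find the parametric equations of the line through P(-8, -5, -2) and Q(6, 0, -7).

Direction vector d = Q - P = (6 + 8, 0 + 5, -7 + 2) = (14, 5, -5)
Parametric form r = P + t·d:
x = -8 + 14t, y = -5 + 5t, z = -2 - 5t

x = -8 + 14t, y = -5 + 5t, z = -2 - 5t


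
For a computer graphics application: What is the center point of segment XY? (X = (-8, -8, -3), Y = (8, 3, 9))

M = ((x₁+x₂)/2, (y₁+y₂)/2, (z₁+z₂)/2)
  = ((-8 + 8)/2, (-8 + 3)/2, (-3 + 9)/2)
  = (0/2, -5/2, 6/2)
  = (0, -2.5, 3)

(0, -2.5, 3)


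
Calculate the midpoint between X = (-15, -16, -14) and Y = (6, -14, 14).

M = ((x₁+x₂)/2, (y₁+y₂)/2, (z₁+z₂)/2)
  = ((-15 + 6)/2, (-16 - 14)/2, (-14 + 14)/2)
  = (-9/2, -30/2, 0/2)
  = (-4.5, -15, 0)

(-4.5, -15, 0)


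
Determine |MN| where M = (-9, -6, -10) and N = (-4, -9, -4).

d = √[(x₂-x₁)² + (y₂-y₁)² + (z₂-z₁)²]
  = √[5² + (-3)² + 6²]
  = √[25 + 9 + 36]
  = √70
  ≈ 8.367

8.367


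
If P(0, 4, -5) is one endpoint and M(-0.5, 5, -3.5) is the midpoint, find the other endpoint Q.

Q = 2M - P
  = (2·(-0.5) - 0, 2·5 - 4, 2·(-3.5) - (-5))
  = (-1 + 0, 10 - 4, -7 + 5)
  = (-1, 6, -2)

(-1, 6, -2)


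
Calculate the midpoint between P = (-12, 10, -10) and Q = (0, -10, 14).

M = ((x₁+x₂)/2, (y₁+y₂)/2, (z₁+z₂)/2)
  = ((-12 + 0)/2, (10 - 10)/2, (-10 + 14)/2)
  = (-12/2, 0/2, 4/2)
  = (-6, 0, 2)

(-6, 0, 2)


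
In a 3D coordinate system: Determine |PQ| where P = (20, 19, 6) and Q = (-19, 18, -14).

d = √[(x₂-x₁)² + (y₂-y₁)² + (z₂-z₁)²]
  = √[(-39)² + (-1)² + (-20)²]
  = √[1521 + 1 + 400]
  = √1922
  ≈ 43.84

43.84


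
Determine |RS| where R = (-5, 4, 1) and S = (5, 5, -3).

d = √[(x₂-x₁)² + (y₂-y₁)² + (z₂-z₁)²]
  = √[10² + 1² + (-4)²]
  = √[100 + 1 + 16]
  = √117
  ≈ 10.82

10.82


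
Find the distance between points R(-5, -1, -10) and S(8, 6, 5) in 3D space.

d = √[(x₂-x₁)² + (y₂-y₁)² + (z₂-z₁)²]
  = √[13² + 7² + 15²]
  = √[169 + 49 + 225]
  = √443
  ≈ 21.05

21.05


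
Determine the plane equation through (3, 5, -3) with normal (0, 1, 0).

The plane through P with normal n = (a, b, c) satisfies n·(r - P) = 0,
i.e. ax + by + cz = a·x₀ + b·y₀ + c·z₀.
d = 0·3 + 1·5 + 0·(-3)
  = 0 + 5 + 0
  = 5
Equation: y = 5

y = 5


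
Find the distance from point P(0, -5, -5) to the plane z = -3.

distance = |a·x₀ + b·y₀ + c·z₀ - d| / √(a² + b² + c²)
  = |0·0 + 0·(-5) + 1·(-5) - (-3)| / √(0² + 0² + 1²)
  = |0 + 0 - 5 + 3| / √(0 + 0 + 1)
  = |-2| / √1
  = 2 / 1
  ≈ 2

2


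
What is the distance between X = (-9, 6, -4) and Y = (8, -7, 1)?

d = √[(x₂-x₁)² + (y₂-y₁)² + (z₂-z₁)²]
  = √[17² + (-13)² + 5²]
  = √[289 + 169 + 25]
  = √483
  ≈ 21.98

21.98


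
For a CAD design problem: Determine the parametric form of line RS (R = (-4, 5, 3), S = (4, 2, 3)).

Direction vector d = S - R = (4 + 4, 2 - 5, 3 - 3) = (8, -3, 0)
Parametric form r = R + t·d:
x = -4 + 8t, y = 5 - 3t, z = 3

x = -4 + 8t, y = 5 - 3t, z = 3


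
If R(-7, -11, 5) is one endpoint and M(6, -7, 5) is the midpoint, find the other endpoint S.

S = 2M - R
  = (2·6 - (-7), 2·(-7) - (-11), 2·5 - 5)
  = (12 + 7, -14 + 11, 10 - 5)
  = (19, -3, 5)

(19, -3, 5)


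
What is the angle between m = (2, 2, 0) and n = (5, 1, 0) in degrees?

m·n = 2·5 + 2·1 + 0·0 = 10 + 2 + 0 = 12
|m| = √(2² + 2² + 0²) = √8 ≈ 2.828
|n| = √(5² + 1² + 0²) = √26 ≈ 5.099
cos θ = (m·n)/(|m||n|) = 12/(2.828·5.099) ≈ 0.8321
θ = arccos(0.8321) ≈ 33.69°

33.69°


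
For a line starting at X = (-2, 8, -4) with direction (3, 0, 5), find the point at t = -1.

P(t) = X + t·d
  = (-2 + 3·(-1), 8 + 0·(-1), -4 + 5·(-1))
  = (-2 - 3, 8 + 0, -4 - 5)
  = (-5, 8, -9)

(-5, 8, -9)


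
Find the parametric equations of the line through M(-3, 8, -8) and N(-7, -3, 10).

Direction vector d = N - M = (-7 + 3, -3 - 8, 10 + 8) = (-4, -11, 18)
Parametric form r = M + t·d:
x = -3 - 4t, y = 8 - 11t, z = -8 + 18t

x = -3 - 4t, y = 8 - 11t, z = -8 + 18t


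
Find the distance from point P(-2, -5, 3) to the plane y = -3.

distance = |a·x₀ + b·y₀ + c·z₀ - d| / √(a² + b² + c²)
  = |0·(-2) + 1·(-5) + 0·3 - (-3)| / √(0² + 1² + 0²)
  = |0 - 5 + 0 + 3| / √(0 + 1 + 0)
  = |-2| / √1
  = 2 / 1
  ≈ 2

2


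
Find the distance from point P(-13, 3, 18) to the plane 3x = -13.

distance = |a·x₀ + b·y₀ + c·z₀ - d| / √(a² + b² + c²)
  = |3·(-13) + 0·3 + 0·18 - (-13)| / √(3² + 0² + 0²)
  = |-39 + 0 + 0 + 13| / √(9 + 0 + 0)
  = |-26| / √9
  = 26 / 3
  ≈ 8.667

8.667


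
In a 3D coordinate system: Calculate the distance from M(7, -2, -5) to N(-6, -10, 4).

d = √[(x₂-x₁)² + (y₂-y₁)² + (z₂-z₁)²]
  = √[(-13)² + (-8)² + 9²]
  = √[169 + 64 + 81]
  = √314
  ≈ 17.72

17.72


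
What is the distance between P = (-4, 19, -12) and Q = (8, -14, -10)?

d = √[(x₂-x₁)² + (y₂-y₁)² + (z₂-z₁)²]
  = √[12² + (-33)² + 2²]
  = √[144 + 1089 + 4]
  = √1237
  ≈ 35.17

35.17


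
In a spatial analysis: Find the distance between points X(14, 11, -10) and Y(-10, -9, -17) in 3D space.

d = √[(x₂-x₁)² + (y₂-y₁)² + (z₂-z₁)²]
  = √[(-24)² + (-20)² + (-7)²]
  = √[576 + 400 + 49]
  = √1025
  ≈ 32.02

32.02


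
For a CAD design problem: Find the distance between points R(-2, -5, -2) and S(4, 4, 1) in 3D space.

d = √[(x₂-x₁)² + (y₂-y₁)² + (z₂-z₁)²]
  = √[6² + 9² + 3²]
  = √[36 + 81 + 9]
  = √126
  ≈ 11.22

11.22


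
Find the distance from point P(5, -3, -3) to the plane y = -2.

distance = |a·x₀ + b·y₀ + c·z₀ - d| / √(a² + b² + c²)
  = |0·5 + 1·(-3) + 0·(-3) - (-2)| / √(0² + 1² + 0²)
  = |0 - 3 + 0 + 2| / √(0 + 1 + 0)
  = |-1| / √1
  = 1 / 1
  ≈ 1

1


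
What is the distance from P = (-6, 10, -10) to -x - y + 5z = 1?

distance = |a·x₀ + b·y₀ + c·z₀ - d| / √(a² + b² + c²)
  = |(-1)·(-6) + (-1)·10 + 5·(-10) - 1| / √((-1)² + (-1)² + 5²)
  = |6 - 10 - 50 - 1| / √(1 + 1 + 25)
  = |-55| / √27
  = 55 / 5.196
  ≈ 10.58

10.58


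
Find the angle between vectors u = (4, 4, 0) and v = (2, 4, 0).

u·v = 4·2 + 4·4 + 0·0 = 8 + 16 + 0 = 24
|u| = √(4² + 4² + 0²) = √32 ≈ 5.657
|v| = √(2² + 4² + 0²) = √20 ≈ 4.472
cos θ = (u·v)/(|u||v|) = 24/(5.657·4.472) ≈ 0.9487
θ = arccos(0.9487) ≈ 18.43°

18.43°


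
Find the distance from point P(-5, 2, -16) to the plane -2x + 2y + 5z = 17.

distance = |a·x₀ + b·y₀ + c·z₀ - d| / √(a² + b² + c²)
  = |(-2)·(-5) + 2·2 + 5·(-16) - 17| / √((-2)² + 2² + 5²)
  = |10 + 4 - 80 - 17| / √(4 + 4 + 25)
  = |-83| / √33
  = 83 / 5.745
  ≈ 14.45

14.45


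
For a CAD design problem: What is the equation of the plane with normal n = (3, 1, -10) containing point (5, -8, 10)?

The plane through P with normal n = (a, b, c) satisfies n·(r - P) = 0,
i.e. ax + by + cz = a·x₀ + b·y₀ + c·z₀.
d = 3·5 + 1·(-8) + (-10)·10
  = 15 - 8 - 100
  = -93
Equation: 3x + y - 10z = -93

3x + y - 10z = -93


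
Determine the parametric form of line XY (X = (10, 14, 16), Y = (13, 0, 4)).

Direction vector d = Y - X = (13 - 10, 0 - 14, 4 - 16) = (3, -14, -12)
Parametric form r = X + t·d:
x = 10 + 3t, y = 14 - 14t, z = 16 - 12t

x = 10 + 3t, y = 14 - 14t, z = 16 - 12t


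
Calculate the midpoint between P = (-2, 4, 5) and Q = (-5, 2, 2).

M = ((x₁+x₂)/2, (y₁+y₂)/2, (z₁+z₂)/2)
  = ((-2 - 5)/2, (4 + 2)/2, (5 + 2)/2)
  = (-7/2, 6/2, 7/2)
  = (-3.5, 3, 3.5)

(-3.5, 3, 3.5)


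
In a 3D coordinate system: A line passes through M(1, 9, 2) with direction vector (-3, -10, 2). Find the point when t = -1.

P(t) = M + t·d
  = (1 + (-3)·(-1), 9 + (-10)·(-1), 2 + 2·(-1))
  = (1 + 3, 9 + 10, 2 - 2)
  = (4, 19, 0)

(4, 19, 0)


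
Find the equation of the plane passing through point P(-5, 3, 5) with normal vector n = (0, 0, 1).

The plane through P with normal n = (a, b, c) satisfies n·(r - P) = 0,
i.e. ax + by + cz = a·x₀ + b·y₀ + c·z₀.
d = 0·(-5) + 0·3 + 1·5
  = 0 + 0 + 5
  = 5
Equation: z = 5

z = 5


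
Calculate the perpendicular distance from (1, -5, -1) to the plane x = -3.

distance = |a·x₀ + b·y₀ + c·z₀ - d| / √(a² + b² + c²)
  = |1·1 + 0·(-5) + 0·(-1) - (-3)| / √(1² + 0² + 0²)
  = |1 + 0 + 0 + 3| / √(1 + 0 + 0)
  = |4| / √1
  = 4 / 1
  ≈ 4

4


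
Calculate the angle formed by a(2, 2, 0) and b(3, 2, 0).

a·b = 2·3 + 2·2 + 0·0 = 6 + 4 + 0 = 10
|a| = √(2² + 2² + 0²) = √8 ≈ 2.828
|b| = √(3² + 2² + 0²) = √13 ≈ 3.606
cos θ = (a·b)/(|a||b|) = 10/(2.828·3.606) ≈ 0.9806
θ = arccos(0.9806) ≈ 11.31°

11.31°


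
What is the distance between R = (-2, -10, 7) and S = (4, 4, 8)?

d = √[(x₂-x₁)² + (y₂-y₁)² + (z₂-z₁)²]
  = √[6² + 14² + 1²]
  = √[36 + 196 + 1]
  = √233
  ≈ 15.26

15.26


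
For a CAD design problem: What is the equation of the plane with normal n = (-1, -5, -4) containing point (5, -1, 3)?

The plane through P with normal n = (a, b, c) satisfies n·(r - P) = 0,
i.e. ax + by + cz = a·x₀ + b·y₀ + c·z₀.
d = (-1)·5 + (-5)·(-1) + (-4)·3
  = -5 + 5 - 12
  = -12
Equation: -x - 5y - 4z = -12

-x - 5y - 4z = -12


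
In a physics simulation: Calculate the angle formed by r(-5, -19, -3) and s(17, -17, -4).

r·s = (-5)·17 + (-19)·(-17) + (-3)·(-4) = -85 + 323 + 12 = 250
|r| = √((-5)² + (-19)² + (-3)²) = √395 ≈ 19.87
|s| = √(17² + (-17)² + (-4)²) = √594 ≈ 24.37
cos θ = (r·s)/(|r||s|) = 250/(19.87·24.37) ≈ 0.5161
θ = arccos(0.5161) ≈ 58.93°

58.93°


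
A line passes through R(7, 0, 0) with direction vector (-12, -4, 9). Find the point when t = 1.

P(t) = R + t·d
  = (7 + (-12)·1, 0 + (-4)·1, 0 + 9·1)
  = (7 - 12, 0 - 4, 0 + 9)
  = (-5, -4, 9)

(-5, -4, 9)


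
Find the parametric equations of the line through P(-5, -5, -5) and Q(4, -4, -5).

Direction vector d = Q - P = (4 + 5, -4 + 5, -5 + 5) = (9, 1, 0)
Parametric form r = P + t·d:
x = -5 + 9t, y = -5 + t, z = -5

x = -5 + 9t, y = -5 + t, z = -5


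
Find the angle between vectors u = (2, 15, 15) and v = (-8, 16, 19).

u·v = 2·(-8) + 15·16 + 15·19 = -16 + 240 + 285 = 509
|u| = √(2² + 15² + 15²) = √454 ≈ 21.31
|v| = √((-8)² + 16² + 19²) = √681 ≈ 26.1
cos θ = (u·v)/(|u||v|) = 509/(21.31·26.1) ≈ 0.9154
θ = arccos(0.9154) ≈ 23.74°

23.74°


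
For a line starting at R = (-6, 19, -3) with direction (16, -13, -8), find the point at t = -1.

P(t) = R + t·d
  = (-6 + 16·(-1), 19 + (-13)·(-1), -3 + (-8)·(-1))
  = (-6 - 16, 19 + 13, -3 + 8)
  = (-22, 32, 5)

(-22, 32, 5)


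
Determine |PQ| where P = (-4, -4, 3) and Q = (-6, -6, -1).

d = √[(x₂-x₁)² + (y₂-y₁)² + (z₂-z₁)²]
  = √[(-2)² + (-2)² + (-4)²]
  = √[4 + 4 + 16]
  = √24
  ≈ 4.899

4.899


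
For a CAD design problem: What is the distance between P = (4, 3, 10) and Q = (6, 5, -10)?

d = √[(x₂-x₁)² + (y₂-y₁)² + (z₂-z₁)²]
  = √[2² + 2² + (-20)²]
  = √[4 + 4 + 400]
  = √408
  ≈ 20.2

20.2


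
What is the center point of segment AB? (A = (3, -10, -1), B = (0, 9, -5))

M = ((x₁+x₂)/2, (y₁+y₂)/2, (z₁+z₂)/2)
  = ((3 + 0)/2, (-10 + 9)/2, (-1 - 5)/2)
  = (3/2, -1/2, -6/2)
  = (1.5, -0.5, -3)

(1.5, -0.5, -3)


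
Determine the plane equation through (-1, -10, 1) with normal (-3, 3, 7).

The plane through P with normal n = (a, b, c) satisfies n·(r - P) = 0,
i.e. ax + by + cz = a·x₀ + b·y₀ + c·z₀.
d = (-3)·(-1) + 3·(-10) + 7·1
  = 3 - 30 + 7
  = -20
Equation: -3x + 3y + 7z = -20

-3x + 3y + 7z = -20


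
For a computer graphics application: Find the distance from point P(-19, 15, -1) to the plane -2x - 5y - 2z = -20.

distance = |a·x₀ + b·y₀ + c·z₀ - d| / √(a² + b² + c²)
  = |(-2)·(-19) + (-5)·15 + (-2)·(-1) - (-20)| / √((-2)² + (-5)² + (-2)²)
  = |38 - 75 + 2 + 20| / √(4 + 25 + 4)
  = |-15| / √33
  = 15 / 5.745
  ≈ 2.611

2.611


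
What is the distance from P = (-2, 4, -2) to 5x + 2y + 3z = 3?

distance = |a·x₀ + b·y₀ + c·z₀ - d| / √(a² + b² + c²)
  = |5·(-2) + 2·4 + 3·(-2) - 3| / √(5² + 2² + 3²)
  = |-10 + 8 - 6 - 3| / √(25 + 4 + 9)
  = |-11| / √38
  = 11 / 6.164
  ≈ 1.784

1.784


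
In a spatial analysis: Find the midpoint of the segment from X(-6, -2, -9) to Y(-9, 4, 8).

M = ((x₁+x₂)/2, (y₁+y₂)/2, (z₁+z₂)/2)
  = ((-6 - 9)/2, (-2 + 4)/2, (-9 + 8)/2)
  = (-15/2, 2/2, -1/2)
  = (-7.5, 1, -0.5)

(-7.5, 1, -0.5)


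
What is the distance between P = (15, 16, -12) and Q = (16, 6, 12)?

d = √[(x₂-x₁)² + (y₂-y₁)² + (z₂-z₁)²]
  = √[1² + (-10)² + 24²]
  = √[1 + 100 + 576]
  = √677
  ≈ 26.02

26.02


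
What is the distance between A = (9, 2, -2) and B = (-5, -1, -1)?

d = √[(x₂-x₁)² + (y₂-y₁)² + (z₂-z₁)²]
  = √[(-14)² + (-3)² + 1²]
  = √[196 + 9 + 1]
  = √206
  ≈ 14.35

14.35


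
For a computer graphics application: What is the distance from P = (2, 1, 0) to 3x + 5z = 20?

distance = |a·x₀ + b·y₀ + c·z₀ - d| / √(a² + b² + c²)
  = |3·2 + 0·1 + 5·0 - 20| / √(3² + 0² + 5²)
  = |6 + 0 + 0 - 20| / √(9 + 0 + 25)
  = |-14| / √34
  = 14 / 5.831
  ≈ 2.401

2.401


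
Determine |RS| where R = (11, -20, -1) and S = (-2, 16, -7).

d = √[(x₂-x₁)² + (y₂-y₁)² + (z₂-z₁)²]
  = √[(-13)² + 36² + (-6)²]
  = √[169 + 1296 + 36]
  = √1501
  ≈ 38.74

38.74


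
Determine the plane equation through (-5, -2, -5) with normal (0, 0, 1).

The plane through P with normal n = (a, b, c) satisfies n·(r - P) = 0,
i.e. ax + by + cz = a·x₀ + b·y₀ + c·z₀.
d = 0·(-5) + 0·(-2) + 1·(-5)
  = 0 + 0 - 5
  = -5
Equation: z = -5

z = -5


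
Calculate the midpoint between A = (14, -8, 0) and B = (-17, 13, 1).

M = ((x₁+x₂)/2, (y₁+y₂)/2, (z₁+z₂)/2)
  = ((14 - 17)/2, (-8 + 13)/2, (0 + 1)/2)
  = (-3/2, 5/2, 1/2)
  = (-1.5, 2.5, 0.5)

(-1.5, 2.5, 0.5)


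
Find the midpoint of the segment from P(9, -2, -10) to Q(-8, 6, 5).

M = ((x₁+x₂)/2, (y₁+y₂)/2, (z₁+z₂)/2)
  = ((9 - 8)/2, (-2 + 6)/2, (-10 + 5)/2)
  = (1/2, 4/2, -5/2)
  = (0.5, 2, -2.5)

(0.5, 2, -2.5)


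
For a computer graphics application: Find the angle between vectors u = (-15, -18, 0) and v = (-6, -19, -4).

u·v = (-15)·(-6) + (-18)·(-19) + 0·(-4) = 90 + 342 + 0 = 432
|u| = √((-15)² + (-18)² + 0²) = √549 ≈ 23.43
|v| = √((-6)² + (-19)² + (-4)²) = √413 ≈ 20.32
cos θ = (u·v)/(|u||v|) = 432/(23.43·20.32) ≈ 0.9072
θ = arccos(0.9072) ≈ 24.87°

24.87°


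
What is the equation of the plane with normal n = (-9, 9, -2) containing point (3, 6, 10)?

The plane through P with normal n = (a, b, c) satisfies n·(r - P) = 0,
i.e. ax + by + cz = a·x₀ + b·y₀ + c·z₀.
d = (-9)·3 + 9·6 + (-2)·10
  = -27 + 54 - 20
  = 7
Equation: -9x + 9y - 2z = 7

-9x + 9y - 2z = 7


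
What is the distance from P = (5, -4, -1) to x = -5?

distance = |a·x₀ + b·y₀ + c·z₀ - d| / √(a² + b² + c²)
  = |1·5 + 0·(-4) + 0·(-1) - (-5)| / √(1² + 0² + 0²)
  = |5 + 0 + 0 + 5| / √(1 + 0 + 0)
  = |10| / √1
  = 10 / 1
  ≈ 10

10


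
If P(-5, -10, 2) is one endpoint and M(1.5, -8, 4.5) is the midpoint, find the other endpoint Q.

Q = 2M - P
  = (2·1.5 - (-5), 2·(-8) - (-10), 2·4.5 - 2)
  = (3 + 5, -16 + 10, 9 - 2)
  = (8, -6, 7)

(8, -6, 7)


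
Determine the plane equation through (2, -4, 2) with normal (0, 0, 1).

The plane through P with normal n = (a, b, c) satisfies n·(r - P) = 0,
i.e. ax + by + cz = a·x₀ + b·y₀ + c·z₀.
d = 0·2 + 0·(-4) + 1·2
  = 0 + 0 + 2
  = 2
Equation: z = 2

z = 2


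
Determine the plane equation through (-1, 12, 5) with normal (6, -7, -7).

The plane through P with normal n = (a, b, c) satisfies n·(r - P) = 0,
i.e. ax + by + cz = a·x₀ + b·y₀ + c·z₀.
d = 6·(-1) + (-7)·12 + (-7)·5
  = -6 - 84 - 35
  = -125
Equation: 6x - 7y - 7z = -125

6x - 7y - 7z = -125


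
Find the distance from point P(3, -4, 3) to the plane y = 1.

distance = |a·x₀ + b·y₀ + c·z₀ - d| / √(a² + b² + c²)
  = |0·3 + 1·(-4) + 0·3 - 1| / √(0² + 1² + 0²)
  = |0 - 4 + 0 - 1| / √(0 + 1 + 0)
  = |-5| / √1
  = 5 / 1
  ≈ 5

5


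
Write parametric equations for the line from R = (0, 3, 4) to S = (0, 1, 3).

Direction vector d = S - R = (0 + 0, 1 - 3, 3 - 4) = (0, -2, -1)
Parametric form r = R + t·d:
x = 0, y = 3 - 2t, z = 4 - t

x = 0, y = 3 - 2t, z = 4 - t


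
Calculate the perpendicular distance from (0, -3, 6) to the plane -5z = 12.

distance = |a·x₀ + b·y₀ + c·z₀ - d| / √(a² + b² + c²)
  = |0·0 + 0·(-3) + (-5)·6 - 12| / √(0² + 0² + (-5)²)
  = |0 + 0 - 30 - 12| / √(0 + 0 + 25)
  = |-42| / √25
  = 42 / 5
  ≈ 8.4

8.4


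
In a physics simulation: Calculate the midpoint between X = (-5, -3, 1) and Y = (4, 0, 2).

M = ((x₁+x₂)/2, (y₁+y₂)/2, (z₁+z₂)/2)
  = ((-5 + 4)/2, (-3 + 0)/2, (1 + 2)/2)
  = (-1/2, -3/2, 3/2)
  = (-0.5, -1.5, 1.5)

(-0.5, -1.5, 1.5)


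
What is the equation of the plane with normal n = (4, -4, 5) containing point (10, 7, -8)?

The plane through P with normal n = (a, b, c) satisfies n·(r - P) = 0,
i.e. ax + by + cz = a·x₀ + b·y₀ + c·z₀.
d = 4·10 + (-4)·7 + 5·(-8)
  = 40 - 28 - 40
  = -28
Equation: 4x - 4y + 5z = -28

4x - 4y + 5z = -28


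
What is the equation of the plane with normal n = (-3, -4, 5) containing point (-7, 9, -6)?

The plane through P with normal n = (a, b, c) satisfies n·(r - P) = 0,
i.e. ax + by + cz = a·x₀ + b·y₀ + c·z₀.
d = (-3)·(-7) + (-4)·9 + 5·(-6)
  = 21 - 36 - 30
  = -45
Equation: -3x - 4y + 5z = -45

-3x - 4y + 5z = -45


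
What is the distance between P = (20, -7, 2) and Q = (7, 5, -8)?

d = √[(x₂-x₁)² + (y₂-y₁)² + (z₂-z₁)²]
  = √[(-13)² + 12² + (-10)²]
  = √[169 + 144 + 100]
  = √413
  ≈ 20.32

20.32


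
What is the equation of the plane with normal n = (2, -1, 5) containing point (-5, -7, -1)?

The plane through P with normal n = (a, b, c) satisfies n·(r - P) = 0,
i.e. ax + by + cz = a·x₀ + b·y₀ + c·z₀.
d = 2·(-5) + (-1)·(-7) + 5·(-1)
  = -10 + 7 - 5
  = -8
Equation: 2x - y + 5z = -8

2x - y + 5z = -8


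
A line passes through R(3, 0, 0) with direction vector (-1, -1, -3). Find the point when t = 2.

P(t) = R + t·d
  = (3 + (-1)·2, 0 + (-1)·2, 0 + (-3)·2)
  = (3 - 2, 0 - 2, 0 - 6)
  = (1, -2, -6)

(1, -2, -6)


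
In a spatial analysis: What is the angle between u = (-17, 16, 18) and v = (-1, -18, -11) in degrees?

u·v = (-17)·(-1) + 16·(-18) + 18·(-11) = 17 - 288 - 198 = -469
|u| = √((-17)² + 16² + 18²) = √869 ≈ 29.48
|v| = √((-1)² + (-18)² + (-11)²) = √446 ≈ 21.12
cos θ = (u·v)/(|u||v|) = -469/(29.48·21.12) ≈ -0.7533
θ = arccos(-0.7533) ≈ 138.9°

138.9°


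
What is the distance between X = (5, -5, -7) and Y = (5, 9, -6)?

d = √[(x₂-x₁)² + (y₂-y₁)² + (z₂-z₁)²]
  = √[0² + 14² + 1²]
  = √[0 + 196 + 1]
  = √197
  ≈ 14.04

14.04


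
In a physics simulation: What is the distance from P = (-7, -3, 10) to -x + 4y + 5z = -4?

distance = |a·x₀ + b·y₀ + c·z₀ - d| / √(a² + b² + c²)
  = |(-1)·(-7) + 4·(-3) + 5·10 - (-4)| / √((-1)² + 4² + 5²)
  = |7 - 12 + 50 + 4| / √(1 + 16 + 25)
  = |49| / √42
  = 49 / 6.481
  ≈ 7.561

7.561


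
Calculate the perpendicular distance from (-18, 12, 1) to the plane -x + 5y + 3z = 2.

distance = |a·x₀ + b·y₀ + c·z₀ - d| / √(a² + b² + c²)
  = |(-1)·(-18) + 5·12 + 3·1 - 2| / √((-1)² + 5² + 3²)
  = |18 + 60 + 3 - 2| / √(1 + 25 + 9)
  = |79| / √35
  = 79 / 5.916
  ≈ 13.35

13.35


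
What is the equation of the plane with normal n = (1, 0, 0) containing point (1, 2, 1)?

The plane through P with normal n = (a, b, c) satisfies n·(r - P) = 0,
i.e. ax + by + cz = a·x₀ + b·y₀ + c·z₀.
d = 1·1 + 0·2 + 0·1
  = 1 + 0 + 0
  = 1
Equation: x = 1

x = 1


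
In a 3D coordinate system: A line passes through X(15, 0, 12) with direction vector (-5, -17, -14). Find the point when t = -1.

P(t) = X + t·d
  = (15 + (-5)·(-1), 0 + (-17)·(-1), 12 + (-14)·(-1))
  = (15 + 5, 0 + 17, 12 + 14)
  = (20, 17, 26)

(20, 17, 26)


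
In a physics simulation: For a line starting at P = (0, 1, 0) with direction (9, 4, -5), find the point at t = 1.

P(t) = P + t·d
  = (0 + 9·1, 1 + 4·1, 0 + (-5)·1)
  = (0 + 9, 1 + 4, 0 - 5)
  = (9, 5, -5)

(9, 5, -5)


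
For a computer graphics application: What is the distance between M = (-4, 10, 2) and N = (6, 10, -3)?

d = √[(x₂-x₁)² + (y₂-y₁)² + (z₂-z₁)²]
  = √[10² + 0² + (-5)²]
  = √[100 + 0 + 25]
  = √125
  ≈ 11.18

11.18


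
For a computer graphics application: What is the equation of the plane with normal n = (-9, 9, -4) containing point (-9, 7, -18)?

The plane through P with normal n = (a, b, c) satisfies n·(r - P) = 0,
i.e. ax + by + cz = a·x₀ + b·y₀ + c·z₀.
d = (-9)·(-9) + 9·7 + (-4)·(-18)
  = 81 + 63 + 72
  = 216
Equation: -9x + 9y - 4z = 216

-9x + 9y - 4z = 216


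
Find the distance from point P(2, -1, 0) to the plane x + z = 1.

distance = |a·x₀ + b·y₀ + c·z₀ - d| / √(a² + b² + c²)
  = |1·2 + 0·(-1) + 1·0 - 1| / √(1² + 0² + 1²)
  = |2 + 0 + 0 - 1| / √(1 + 0 + 1)
  = |1| / √2
  = 1 / 1.414
  ≈ 0.7071

0.7071


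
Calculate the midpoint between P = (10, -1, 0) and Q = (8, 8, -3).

M = ((x₁+x₂)/2, (y₁+y₂)/2, (z₁+z₂)/2)
  = ((10 + 8)/2, (-1 + 8)/2, (0 - 3)/2)
  = (18/2, 7/2, -3/2)
  = (9, 3.5, -1.5)

(9, 3.5, -1.5)


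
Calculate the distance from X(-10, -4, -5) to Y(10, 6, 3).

d = √[(x₂-x₁)² + (y₂-y₁)² + (z₂-z₁)²]
  = √[20² + 10² + 8²]
  = √[400 + 100 + 64]
  = √564
  ≈ 23.75

23.75


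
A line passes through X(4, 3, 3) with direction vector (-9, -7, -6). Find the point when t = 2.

P(t) = X + t·d
  = (4 + (-9)·2, 3 + (-7)·2, 3 + (-6)·2)
  = (4 - 18, 3 - 14, 3 - 12)
  = (-14, -11, -9)

(-14, -11, -9)


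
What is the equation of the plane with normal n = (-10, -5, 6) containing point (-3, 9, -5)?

The plane through P with normal n = (a, b, c) satisfies n·(r - P) = 0,
i.e. ax + by + cz = a·x₀ + b·y₀ + c·z₀.
d = (-10)·(-3) + (-5)·9 + 6·(-5)
  = 30 - 45 - 30
  = -45
Equation: -10x - 5y + 6z = -45

-10x - 5y + 6z = -45


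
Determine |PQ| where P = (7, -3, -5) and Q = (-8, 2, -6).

d = √[(x₂-x₁)² + (y₂-y₁)² + (z₂-z₁)²]
  = √[(-15)² + 5² + (-1)²]
  = √[225 + 25 + 1]
  = √251
  ≈ 15.84

15.84


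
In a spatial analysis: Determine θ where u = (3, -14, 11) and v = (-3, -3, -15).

u·v = 3·(-3) + (-14)·(-3) + 11·(-15) = -9 + 42 - 165 = -132
|u| = √(3² + (-14)² + 11²) = √326 ≈ 18.06
|v| = √((-3)² + (-3)² + (-15)²) = √243 ≈ 15.59
cos θ = (u·v)/(|u||v|) = -132/(18.06·15.59) ≈ -0.469
θ = arccos(-0.469) ≈ 118°

118°


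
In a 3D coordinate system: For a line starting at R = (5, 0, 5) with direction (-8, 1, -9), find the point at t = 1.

P(t) = R + t·d
  = (5 + (-8)·1, 0 + 1·1, 5 + (-9)·1)
  = (5 - 8, 0 + 1, 5 - 9)
  = (-3, 1, -4)

(-3, 1, -4)


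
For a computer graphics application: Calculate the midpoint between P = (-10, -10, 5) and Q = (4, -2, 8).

M = ((x₁+x₂)/2, (y₁+y₂)/2, (z₁+z₂)/2)
  = ((-10 + 4)/2, (-10 - 2)/2, (5 + 8)/2)
  = (-6/2, -12/2, 13/2)
  = (-3, -6, 6.5)

(-3, -6, 6.5)


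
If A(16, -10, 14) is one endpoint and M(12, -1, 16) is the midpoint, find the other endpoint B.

B = 2M - A
  = (2·12 - 16, 2·(-1) - (-10), 2·16 - 14)
  = (24 - 16, -2 + 10, 32 - 14)
  = (8, 8, 18)

(8, 8, 18)


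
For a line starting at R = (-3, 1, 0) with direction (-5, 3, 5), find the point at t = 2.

P(t) = R + t·d
  = (-3 + (-5)·2, 1 + 3·2, 0 + 5·2)
  = (-3 - 10, 1 + 6, 0 + 10)
  = (-13, 7, 10)

(-13, 7, 10)


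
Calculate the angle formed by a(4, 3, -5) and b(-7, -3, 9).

a·b = 4·(-7) + 3·(-3) + (-5)·9 = -28 - 9 - 45 = -82
|a| = √(4² + 3² + (-5)²) = √50 ≈ 7.071
|b| = √((-7)² + (-3)² + 9²) = √139 ≈ 11.79
cos θ = (a·b)/(|a||b|) = -82/(7.071·11.79) ≈ -0.9836
θ = arccos(-0.9836) ≈ 169.6°

169.6°


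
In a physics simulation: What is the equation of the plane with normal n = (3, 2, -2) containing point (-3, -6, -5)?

The plane through P with normal n = (a, b, c) satisfies n·(r - P) = 0,
i.e. ax + by + cz = a·x₀ + b·y₀ + c·z₀.
d = 3·(-3) + 2·(-6) + (-2)·(-5)
  = -9 - 12 + 10
  = -11
Equation: 3x + 2y - 2z = -11

3x + 2y - 2z = -11


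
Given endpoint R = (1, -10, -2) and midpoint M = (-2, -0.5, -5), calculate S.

S = 2M - R
  = (2·(-2) - 1, 2·(-0.5) - (-10), 2·(-5) - (-2))
  = (-4 - 1, -1 + 10, -10 + 2)
  = (-5, 9, -8)

(-5, 9, -8)


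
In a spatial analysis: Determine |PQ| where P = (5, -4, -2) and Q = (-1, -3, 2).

d = √[(x₂-x₁)² + (y₂-y₁)² + (z₂-z₁)²]
  = √[(-6)² + 1² + 4²]
  = √[36 + 1 + 16]
  = √53
  ≈ 7.28

7.28


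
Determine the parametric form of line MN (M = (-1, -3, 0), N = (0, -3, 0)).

Direction vector d = N - M = (0 + 1, -3 + 3, 0 + 0) = (1, 0, 0)
Parametric form r = M + t·d:
x = -1 + t, y = -3, z = 0

x = -1 + t, y = -3, z = 0


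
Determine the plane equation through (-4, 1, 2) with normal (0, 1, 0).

The plane through P with normal n = (a, b, c) satisfies n·(r - P) = 0,
i.e. ax + by + cz = a·x₀ + b·y₀ + c·z₀.
d = 0·(-4) + 1·1 + 0·2
  = 0 + 1 + 0
  = 1
Equation: y = 1

y = 1


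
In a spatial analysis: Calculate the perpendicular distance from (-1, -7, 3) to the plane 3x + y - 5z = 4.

distance = |a·x₀ + b·y₀ + c·z₀ - d| / √(a² + b² + c²)
  = |3·(-1) + 1·(-7) + (-5)·3 - 4| / √(3² + 1² + (-5)²)
  = |-3 - 7 - 15 - 4| / √(9 + 1 + 25)
  = |-29| / √35
  = 29 / 5.916
  ≈ 4.902

4.902


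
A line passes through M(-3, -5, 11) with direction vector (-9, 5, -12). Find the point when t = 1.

P(t) = M + t·d
  = (-3 + (-9)·1, -5 + 5·1, 11 + (-12)·1)
  = (-3 - 9, -5 + 5, 11 - 12)
  = (-12, 0, -1)

(-12, 0, -1)


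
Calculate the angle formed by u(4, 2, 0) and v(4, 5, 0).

u·v = 4·4 + 2·5 + 0·0 = 16 + 10 + 0 = 26
|u| = √(4² + 2² + 0²) = √20 ≈ 4.472
|v| = √(4² + 5² + 0²) = √41 ≈ 6.403
cos θ = (u·v)/(|u||v|) = 26/(4.472·6.403) ≈ 0.908
θ = arccos(0.908) ≈ 24.78°

24.78°


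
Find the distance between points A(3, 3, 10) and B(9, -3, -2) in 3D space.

d = √[(x₂-x₁)² + (y₂-y₁)² + (z₂-z₁)²]
  = √[6² + (-6)² + (-12)²]
  = √[36 + 36 + 144]
  = √216
  ≈ 14.7

14.7


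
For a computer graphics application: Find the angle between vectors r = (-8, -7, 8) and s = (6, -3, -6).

r·s = (-8)·6 + (-7)·(-3) + 8·(-6) = -48 + 21 - 48 = -75
|r| = √((-8)² + (-7)² + 8²) = √177 ≈ 13.3
|s| = √(6² + (-3)² + (-6)²) = √81 ≈ 9
cos θ = (r·s)/(|r||s|) = -75/(13.3·9) ≈ -0.6264
θ = arccos(-0.6264) ≈ 128.8°

128.8°


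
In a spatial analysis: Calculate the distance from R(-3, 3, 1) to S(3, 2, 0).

d = √[(x₂-x₁)² + (y₂-y₁)² + (z₂-z₁)²]
  = √[6² + (-1)² + (-1)²]
  = √[36 + 1 + 1]
  = √38
  ≈ 6.164

6.164


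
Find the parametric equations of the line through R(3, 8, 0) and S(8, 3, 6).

Direction vector d = S - R = (8 - 3, 3 - 8, 6 + 0) = (5, -5, 6)
Parametric form r = R + t·d:
x = 3 + 5t, y = 8 - 5t, z = 0 + 6t

x = 3 + 5t, y = 8 - 5t, z = 0 + 6t


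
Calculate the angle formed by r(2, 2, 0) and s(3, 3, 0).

r·s = 2·3 + 2·3 + 0·0 = 6 + 6 + 0 = 12
|r| = √(2² + 2² + 0²) = √8 ≈ 2.828
|s| = √(3² + 3² + 0²) = √18 ≈ 4.243
cos θ = (r·s)/(|r||s|) = 12/(2.828·4.243) ≈ 1
θ = arccos(1) ≈ 0°

0°


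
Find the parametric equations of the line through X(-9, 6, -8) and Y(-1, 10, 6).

Direction vector d = Y - X = (-1 + 9, 10 - 6, 6 + 8) = (8, 4, 14)
Parametric form r = X + t·d:
x = -9 + 8t, y = 6 + 4t, z = -8 + 14t

x = -9 + 8t, y = 6 + 4t, z = -8 + 14t


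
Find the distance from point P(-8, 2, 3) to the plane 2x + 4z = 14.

distance = |a·x₀ + b·y₀ + c·z₀ - d| / √(a² + b² + c²)
  = |2·(-8) + 0·2 + 4·3 - 14| / √(2² + 0² + 4²)
  = |-16 + 0 + 12 - 14| / √(4 + 0 + 16)
  = |-18| / √20
  = 18 / 4.472
  ≈ 4.025

4.025


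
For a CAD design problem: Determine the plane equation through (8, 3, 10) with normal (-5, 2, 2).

The plane through P with normal n = (a, b, c) satisfies n·(r - P) = 0,
i.e. ax + by + cz = a·x₀ + b·y₀ + c·z₀.
d = (-5)·8 + 2·3 + 2·10
  = -40 + 6 + 20
  = -14
Equation: -5x + 2y + 2z = -14

-5x + 2y + 2z = -14


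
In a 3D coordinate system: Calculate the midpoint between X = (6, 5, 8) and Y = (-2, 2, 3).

M = ((x₁+x₂)/2, (y₁+y₂)/2, (z₁+z₂)/2)
  = ((6 - 2)/2, (5 + 2)/2, (8 + 3)/2)
  = (4/2, 7/2, 11/2)
  = (2, 3.5, 5.5)

(2, 3.5, 5.5)


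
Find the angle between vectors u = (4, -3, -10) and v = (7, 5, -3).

u·v = 4·7 + (-3)·5 + (-10)·(-3) = 28 - 15 + 30 = 43
|u| = √(4² + (-3)² + (-10)²) = √125 ≈ 11.18
|v| = √(7² + 5² + (-3)²) = √83 ≈ 9.11
cos θ = (u·v)/(|u||v|) = 43/(11.18·9.11) ≈ 0.4222
θ = arccos(0.4222) ≈ 65.03°

65.03°


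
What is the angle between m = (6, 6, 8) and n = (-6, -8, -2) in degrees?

m·n = 6·(-6) + 6·(-8) + 8·(-2) = -36 - 48 - 16 = -100
|m| = √(6² + 6² + 8²) = √136 ≈ 11.66
|n| = √((-6)² + (-8)² + (-2)²) = √104 ≈ 10.2
cos θ = (m·n)/(|m||n|) = -100/(11.66·10.2) ≈ -0.8408
θ = arccos(-0.8408) ≈ 147.2°

147.2°


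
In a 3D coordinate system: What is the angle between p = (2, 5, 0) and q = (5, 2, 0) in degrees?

p·q = 2·5 + 5·2 + 0·0 = 10 + 10 + 0 = 20
|p| = √(2² + 5² + 0²) = √29 ≈ 5.385
|q| = √(5² + 2² + 0²) = √29 ≈ 5.385
cos θ = (p·q)/(|p||q|) = 20/(5.385·5.385) ≈ 0.6897
θ = arccos(0.6897) ≈ 46.4°

46.4°


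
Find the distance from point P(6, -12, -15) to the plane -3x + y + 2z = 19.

distance = |a·x₀ + b·y₀ + c·z₀ - d| / √(a² + b² + c²)
  = |(-3)·6 + 1·(-12) + 2·(-15) - 19| / √((-3)² + 1² + 2²)
  = |-18 - 12 - 30 - 19| / √(9 + 1 + 4)
  = |-79| / √14
  = 79 / 3.742
  ≈ 21.11

21.11


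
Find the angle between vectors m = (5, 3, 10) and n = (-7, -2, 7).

m·n = 5·(-7) + 3·(-2) + 10·7 = -35 - 6 + 70 = 29
|m| = √(5² + 3² + 10²) = √134 ≈ 11.58
|n| = √((-7)² + (-2)² + 7²) = √102 ≈ 10.1
cos θ = (m·n)/(|m||n|) = 29/(11.58·10.1) ≈ 0.2481
θ = arccos(0.2481) ≈ 75.64°

75.64°


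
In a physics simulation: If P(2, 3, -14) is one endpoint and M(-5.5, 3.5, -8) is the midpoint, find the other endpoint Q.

Q = 2M - P
  = (2·(-5.5) - 2, 2·3.5 - 3, 2·(-8) - (-14))
  = (-11 - 2, 7 - 3, -16 + 14)
  = (-13, 4, -2)

(-13, 4, -2)


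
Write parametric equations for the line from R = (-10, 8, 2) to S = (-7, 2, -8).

Direction vector d = S - R = (-7 + 10, 2 - 8, -8 - 2) = (3, -6, -10)
Parametric form r = R + t·d:
x = -10 + 3t, y = 8 - 6t, z = 2 - 10t

x = -10 + 3t, y = 8 - 6t, z = 2 - 10t


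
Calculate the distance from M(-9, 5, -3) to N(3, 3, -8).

d = √[(x₂-x₁)² + (y₂-y₁)² + (z₂-z₁)²]
  = √[12² + (-2)² + (-5)²]
  = √[144 + 4 + 25]
  = √173
  ≈ 13.15

13.15


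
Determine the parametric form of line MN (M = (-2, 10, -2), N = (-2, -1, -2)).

Direction vector d = N - M = (-2 + 2, -1 - 10, -2 + 2) = (0, -11, 0)
Parametric form r = M + t·d:
x = -2, y = 10 - 11t, z = -2

x = -2, y = 10 - 11t, z = -2


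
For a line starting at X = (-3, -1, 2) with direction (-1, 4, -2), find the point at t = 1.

P(t) = X + t·d
  = (-3 + (-1)·1, -1 + 4·1, 2 + (-2)·1)
  = (-3 - 1, -1 + 4, 2 - 2)
  = (-4, 3, 0)

(-4, 3, 0)


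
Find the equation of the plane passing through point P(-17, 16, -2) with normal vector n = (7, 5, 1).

The plane through P with normal n = (a, b, c) satisfies n·(r - P) = 0,
i.e. ax + by + cz = a·x₀ + b·y₀ + c·z₀.
d = 7·(-17) + 5·16 + 1·(-2)
  = -119 + 80 - 2
  = -41
Equation: 7x + 5y + z = -41

7x + 5y + z = -41


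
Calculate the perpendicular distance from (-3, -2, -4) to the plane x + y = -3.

distance = |a·x₀ + b·y₀ + c·z₀ - d| / √(a² + b² + c²)
  = |1·(-3) + 1·(-2) + 0·(-4) - (-3)| / √(1² + 1² + 0²)
  = |-3 - 2 + 0 + 3| / √(1 + 1 + 0)
  = |-2| / √2
  = 2 / 1.414
  ≈ 1.414

1.414


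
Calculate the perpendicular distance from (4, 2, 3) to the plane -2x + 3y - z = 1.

distance = |a·x₀ + b·y₀ + c·z₀ - d| / √(a² + b² + c²)
  = |(-2)·4 + 3·2 + (-1)·3 - 1| / √((-2)² + 3² + (-1)²)
  = |-8 + 6 - 3 - 1| / √(4 + 9 + 1)
  = |-6| / √14
  = 6 / 3.742
  ≈ 1.604

1.604


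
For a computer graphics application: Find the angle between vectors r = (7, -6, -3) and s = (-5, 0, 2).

r·s = 7·(-5) + (-6)·0 + (-3)·2 = -35 + 0 - 6 = -41
|r| = √(7² + (-6)² + (-3)²) = √94 ≈ 9.695
|s| = √((-5)² + 0² + 2²) = √29 ≈ 5.385
cos θ = (r·s)/(|r||s|) = -41/(9.695·5.385) ≈ -0.7853
θ = arccos(-0.7853) ≈ 141.7°

141.7°


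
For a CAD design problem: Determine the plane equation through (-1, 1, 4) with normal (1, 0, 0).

The plane through P with normal n = (a, b, c) satisfies n·(r - P) = 0,
i.e. ax + by + cz = a·x₀ + b·y₀ + c·z₀.
d = 1·(-1) + 0·1 + 0·4
  = -1 + 0 + 0
  = -1
Equation: x = -1

x = -1


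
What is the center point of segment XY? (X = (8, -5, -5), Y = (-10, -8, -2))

M = ((x₁+x₂)/2, (y₁+y₂)/2, (z₁+z₂)/2)
  = ((8 - 10)/2, (-5 - 8)/2, (-5 - 2)/2)
  = (-2/2, -13/2, -7/2)
  = (-1, -6.5, -3.5)

(-1, -6.5, -3.5)


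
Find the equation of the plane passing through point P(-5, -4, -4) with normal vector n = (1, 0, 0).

The plane through P with normal n = (a, b, c) satisfies n·(r - P) = 0,
i.e. ax + by + cz = a·x₀ + b·y₀ + c·z₀.
d = 1·(-5) + 0·(-4) + 0·(-4)
  = -5 + 0 + 0
  = -5
Equation: x = -5

x = -5


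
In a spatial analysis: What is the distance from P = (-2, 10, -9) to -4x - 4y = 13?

distance = |a·x₀ + b·y₀ + c·z₀ - d| / √(a² + b² + c²)
  = |(-4)·(-2) + (-4)·10 + 0·(-9) - 13| / √((-4)² + (-4)² + 0²)
  = |8 - 40 + 0 - 13| / √(16 + 16 + 0)
  = |-45| / √32
  = 45 / 5.657
  ≈ 7.955

7.955


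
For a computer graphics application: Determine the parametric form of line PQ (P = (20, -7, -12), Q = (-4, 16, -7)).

Direction vector d = Q - P = (-4 - 20, 16 + 7, -7 + 12) = (-24, 23, 5)
Parametric form r = P + t·d:
x = 20 - 24t, y = -7 + 23t, z = -12 + 5t

x = 20 - 24t, y = -7 + 23t, z = -12 + 5t


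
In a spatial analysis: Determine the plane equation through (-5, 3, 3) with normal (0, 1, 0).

The plane through P with normal n = (a, b, c) satisfies n·(r - P) = 0,
i.e. ax + by + cz = a·x₀ + b·y₀ + c·z₀.
d = 0·(-5) + 1·3 + 0·3
  = 0 + 3 + 0
  = 3
Equation: y = 3

y = 3
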